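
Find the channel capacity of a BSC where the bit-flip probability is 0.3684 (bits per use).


H(p) = -p*log2(p) - (1-p)*log2(1-p) = -0.3684*log2(0.3684) - 0.6316*log2(0.6316) = 0.530737 + 0.418698 = 0.9494. C = 1 - H(p) = 1 - 0.9494 = 0.0506

0.0506 bits


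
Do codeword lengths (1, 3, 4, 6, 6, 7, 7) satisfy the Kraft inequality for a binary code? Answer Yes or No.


Kraft sum = sum(2^(-l_i)) = 0.7344, need <= 1. Result: satisfied (a binary prefix-free code with these lengths exists)

Yes


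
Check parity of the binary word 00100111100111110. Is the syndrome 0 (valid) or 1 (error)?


Syndrome = XOR of all bits = 0 XOR 0 XOR 1 XOR 0 XOR 0 XOR 1 XOR 1 XOR 1 XOR 1 XOR 0 XOR 0 XOR 1 XOR 1 XOR 1 XOR 1 XOR 1 XOR 0 = 0

0


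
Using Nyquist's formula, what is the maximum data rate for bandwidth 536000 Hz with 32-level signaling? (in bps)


Rate = 2 * B * log2(M) = 2 * 536000 * 5.0 = 5360000.0

5360000.0 bps


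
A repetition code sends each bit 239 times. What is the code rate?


Rate = k/n = 1/239

1/239


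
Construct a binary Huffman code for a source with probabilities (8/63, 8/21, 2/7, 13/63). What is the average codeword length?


Huffman construction (repeatedly merge the two least-probable nodes; each merge adds 1 bit to every symbol beneath it): 8/63 + 13/63 = 1/3; 2/7 + 1/3 = 13/21; 8/21 + 13/21 = 1. Resulting codeword lengths (in the order the probabilities were given): (3, 1, 2, 3). L_avg = sum(p_i * l_i) = 8/63*3 + 8/21*1 + 2/7*2 + 13/63*3 = 41/21 = 1.9524

1.9524 bits


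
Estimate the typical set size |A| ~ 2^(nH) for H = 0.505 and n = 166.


log2|A_typical| = nH = 166 * 0.505 = 83.83, so |A_typical| ~ 2^83.83 = 1.719e+25

1.719e+25


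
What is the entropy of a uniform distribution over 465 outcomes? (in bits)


H = log2(n) = log2(465) = 8.8611

8.8611 bits


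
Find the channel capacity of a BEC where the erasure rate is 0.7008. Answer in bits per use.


C = 1 - epsilon = 1 - 0.7008 = 0.2992

0.2992 bits


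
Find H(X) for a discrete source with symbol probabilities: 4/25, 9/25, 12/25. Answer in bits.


H = -sum(p_i * log2(p_i)). Terms: -(4/25)*log2(4/25) = 0.423017; -(9/25)*log2(9/25) = 0.530615; -(12/25)*log2(12/25) = 0.508269. H = 0.423017 + 0.530615 + 0.508269 = 1.4619

1.4619 bits


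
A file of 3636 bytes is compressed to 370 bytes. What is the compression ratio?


Ratio = original / compressed = 3636 / 370 = 9.827

9.827


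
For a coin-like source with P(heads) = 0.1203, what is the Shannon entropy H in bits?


H = -p*log2(p) - (1-p)*log2(1-p). -0.1203*log2(0.1203) = 0.367552; -0.8797*log2(0.8797) = 0.162671. H = 0.367552 + 0.162671 = 0.5302

0.5302 bits


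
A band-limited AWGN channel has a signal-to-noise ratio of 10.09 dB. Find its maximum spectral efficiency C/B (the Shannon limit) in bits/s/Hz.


SNR_linear = 10^(10.09/10) = 10.2094; C/B = log2(1 + SNR_linear) = log2(1 + 10.2094) = 3.4866

3.4866 bits/s/Hz


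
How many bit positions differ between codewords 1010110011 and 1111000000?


Count differing positions: . ^ . ^ ^ ^ . . ^ ^ = 6 differences

6


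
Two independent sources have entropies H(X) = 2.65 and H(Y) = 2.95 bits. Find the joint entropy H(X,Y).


For independent variables, H(X,Y) = H(X) + H(Y) = 2.65 + 2.95 = 5.6

5.6 bits


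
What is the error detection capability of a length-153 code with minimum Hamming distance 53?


Detection capability = d_min - 1 = 53 - 1 = 52

52 errors


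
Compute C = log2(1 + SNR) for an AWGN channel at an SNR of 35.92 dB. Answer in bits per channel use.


SNR_linear = 10^(35.92/10) = 3908.409; C = log2(1 + SNR_linear) = log2(1 + 3908.409) = 11.9327

11.9327 bits/channel use


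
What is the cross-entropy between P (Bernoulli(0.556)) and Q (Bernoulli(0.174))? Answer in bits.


H(P,Q) = -p*log2(q) - (1-p)*log2(1-q). -0.556*log2(0.174) = 1.402699; -0.444*log2(0.826) = 0.122449. H(P,Q) = 1.402699 + 0.122449 = 1.5251

1.5251 bits


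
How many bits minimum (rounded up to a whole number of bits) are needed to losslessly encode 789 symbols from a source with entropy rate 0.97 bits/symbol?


Minimum bits >= n * H = 789 * 0.97 = 765.33, rounded up to a whole number of bits = 766

766 bits


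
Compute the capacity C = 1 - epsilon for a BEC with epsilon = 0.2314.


C = 1 - epsilon = 1 - 0.2314 = 0.7686

0.7686 bits


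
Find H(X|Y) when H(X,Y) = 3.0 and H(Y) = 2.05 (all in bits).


H(X|Y) = H(X,Y) - H(Y) = 3.0 - 2.05 = 0.95

0.95 bits


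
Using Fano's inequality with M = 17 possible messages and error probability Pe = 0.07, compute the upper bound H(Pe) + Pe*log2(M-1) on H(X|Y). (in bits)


H(Pe) = -Pe*log2(Pe) - (1-Pe)*log2(1-Pe) = -0.07*log2(0.07) - 0.93*log2(0.93) = 0.268555 + 0.097369 = 0.3659. Pe*log2(M-1) = 0.07*log2(16) = 0.280000. Bound = H(Pe) + Pe*log2(M-1) = 0.268555 + 0.097369 + 0.280000 = 0.6459

0.6459 bits


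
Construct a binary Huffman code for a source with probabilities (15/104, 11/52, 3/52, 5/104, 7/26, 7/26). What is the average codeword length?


Huffman construction (repeatedly merge the two least-probable nodes; each merge adds 1 bit to every symbol beneath it): 5/104 + 3/52 = 11/104; 11/104 + 15/104 = 1/4; 11/52 + 1/4 = 6/13; 7/26 + 7/26 = 7/13; 6/13 + 7/13 = 1. Resulting codeword lengths (in the order the probabilities were given): (3, 2, 4, 4, 2, 2). L_avg = sum(p_i * l_i) = 15/104*3 + 11/52*2 + 3/52*4 + 5/104*4 + 7/26*2 + 7/26*2 = 245/104 = 2.3558

2.3558 bits


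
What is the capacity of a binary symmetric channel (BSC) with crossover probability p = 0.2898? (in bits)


H(p) = -p*log2(p) - (1-p)*log2(1-p) = -0.2898*log2(0.2898) - 0.7102*log2(0.7102) = 0.517835 + 0.350628 = 0.8685. C = 1 - H(p) = 1 - 0.8685 = 0.1315

0.1315 bits


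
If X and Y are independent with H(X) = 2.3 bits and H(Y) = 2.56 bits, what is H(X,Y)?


For independent variables, H(X,Y) = H(X) + H(Y) = 2.3 + 2.56 = 4.86

4.86 bits


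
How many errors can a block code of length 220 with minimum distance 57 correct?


Correction capability = floor((d-1)/2) = floor((57-1)/2) = 28

28 errors


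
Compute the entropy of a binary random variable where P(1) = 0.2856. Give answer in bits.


H = -p*log2(p) - (1-p)*log2(1-p). -0.2856*log2(0.2856) = 0.516345; -0.7144*log2(0.7144) = 0.346624. H = 0.516345 + 0.346624 = 0.863

0.863 bits


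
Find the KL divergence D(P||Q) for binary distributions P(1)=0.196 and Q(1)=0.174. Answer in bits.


KL = p*log2(p/q) + (1-p)*log2((1-p)/(1-q)) = 0.196*log2(0.196/0.174) + 0.804*log2(0.804/0.826) = 0.0024

0.0024 bits


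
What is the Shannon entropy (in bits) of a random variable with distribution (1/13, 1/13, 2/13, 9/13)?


H = -sum(p_i * log2(p_i)). Terms: -(1/13)*log2(1/13) = 0.284649; -(1/13)*log2(1/13) = 0.284649; -(2/13)*log2(2/13) = 0.415452; -(9/13)*log2(9/13) = 0.367279. H = 0.284649 + 0.284649 + 0.415452 + 0.367279 = 1.352

1.352 bits


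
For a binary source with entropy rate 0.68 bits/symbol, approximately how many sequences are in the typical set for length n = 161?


log2|A_typical| = nH = 161 * 0.68 = 109.48, so |A_typical| ~ 2^109.48 = 9.052e+32

9.052e+32


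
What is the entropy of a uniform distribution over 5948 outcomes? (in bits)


H = log2(n) = log2(5948) = 12.5382

12.5382 bits


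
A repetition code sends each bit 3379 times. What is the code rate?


Rate = k/n = 1/3379

1/3379


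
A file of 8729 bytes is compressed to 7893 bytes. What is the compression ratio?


Ratio = original / compressed = 8729 / 7893 = 1.1059

1.1059


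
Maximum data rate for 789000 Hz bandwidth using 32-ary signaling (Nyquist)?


Rate = 2 * B * log2(M) = 2 * 789000 * 5.0 = 7890000.0

7890000.0 bps


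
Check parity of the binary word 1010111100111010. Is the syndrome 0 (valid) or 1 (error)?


Syndrome = XOR of all bits = 1 XOR 0 XOR 1 XOR 0 XOR 1 XOR 1 XOR 1 XOR 1 XOR 0 XOR 0 XOR 1 XOR 1 XOR 1 XOR 0 XOR 1 XOR 0 = 0

0


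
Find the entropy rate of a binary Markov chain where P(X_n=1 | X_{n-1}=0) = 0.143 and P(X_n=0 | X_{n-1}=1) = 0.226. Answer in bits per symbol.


Stationary distribution: pi_0 = p10/(p01+p10) = 0.6125, pi_1 = 0.3875. Entropy rate H' = pi_0*H(p01) + pi_1*H(p10) = 0.6125*0.592 + 0.3875*0.771 = 0.6614

0.6614 bits/symbol


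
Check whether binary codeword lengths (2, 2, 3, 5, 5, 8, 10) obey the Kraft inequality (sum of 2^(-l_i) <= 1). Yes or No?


Kraft sum = sum(2^(-l_i)) = 0.6924, need <= 1. Result: satisfied (a binary prefix-free code with these lengths exists)

Yes


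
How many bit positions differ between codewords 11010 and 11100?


Count differing positions: . . ^ ^ . = 2 differences

2


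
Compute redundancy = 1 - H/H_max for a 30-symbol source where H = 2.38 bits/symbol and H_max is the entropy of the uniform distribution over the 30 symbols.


H_max = log2(K) = log2(30) = 4.9069 bits/symbol. Redundancy = 1 - H/H_max = 1 - 2.38/4.9069 = 1 - 0.485 = 0.515

0.515


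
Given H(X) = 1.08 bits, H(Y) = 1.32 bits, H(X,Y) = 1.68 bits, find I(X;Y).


I(X;Y) = H(X) + H(Y) - H(X,Y) = 1.08 + 1.32 - 1.68 = 0.72

0.72 bits


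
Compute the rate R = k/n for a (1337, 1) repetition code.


Rate = k/n = 1/1337

1/1337


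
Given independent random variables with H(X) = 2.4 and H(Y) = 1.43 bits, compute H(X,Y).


For independent variables, H(X,Y) = H(X) + H(Y) = 2.4 + 1.43 = 3.83

3.83 bits


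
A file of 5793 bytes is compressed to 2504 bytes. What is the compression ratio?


Ratio = original / compressed = 5793 / 2504 = 2.3135

2.3135


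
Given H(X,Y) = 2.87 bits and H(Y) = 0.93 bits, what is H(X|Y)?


H(X|Y) = H(X,Y) - H(Y) = 2.87 - 0.93 = 1.94

1.94 bits


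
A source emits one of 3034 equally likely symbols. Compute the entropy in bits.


H = log2(n) = log2(3034) = 11.567

11.567 bits


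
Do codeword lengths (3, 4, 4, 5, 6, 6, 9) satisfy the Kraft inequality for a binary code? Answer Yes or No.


Kraft sum = sum(2^(-l_i)) = 0.3145, need <= 1. Result: satisfied (a binary prefix-free code with these lengths exists)

Yes


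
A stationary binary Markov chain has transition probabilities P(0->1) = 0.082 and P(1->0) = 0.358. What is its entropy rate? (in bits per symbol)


Stationary distribution: pi_0 = p10/(p01+p10) = 0.8136, pi_1 = 0.1864. Entropy rate H' = pi_0*H(p01) + pi_1*H(p10) = 0.8136*0.4092 + 0.1864*0.941 = 0.5083

0.5083 bits/symbol


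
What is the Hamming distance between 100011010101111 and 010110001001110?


Count differing positions: ^ ^ . ^ . ^ . ^ ^ ^ . . . . ^ = 8 differences

8


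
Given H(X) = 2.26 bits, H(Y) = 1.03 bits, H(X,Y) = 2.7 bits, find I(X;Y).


I(X;Y) = H(X) + H(Y) - H(X,Y) = 2.26 + 1.03 - 2.7 = 0.59

0.59 bits


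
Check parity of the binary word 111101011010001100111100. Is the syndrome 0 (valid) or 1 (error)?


Syndrome = XOR of all bits = 1 XOR 1 XOR 1 XOR 1 XOR 0 XOR 1 XOR 0 XOR 1 XOR 1 XOR 0 XOR 1 XOR 0 XOR 0 XOR 0 XOR 1 XOR 1 XOR 0 XOR 0 XOR 1 XOR 1 XOR 1 XOR 1 XOR 0 XOR 0 = 0

0


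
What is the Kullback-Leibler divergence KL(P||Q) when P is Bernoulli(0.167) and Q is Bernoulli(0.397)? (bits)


KL = p*log2(p/q) + (1-p)*log2((1-p)/(1-q)) = 0.167*log2(0.167/0.397) + 0.833*log2(0.833/0.603) = 0.1797

0.1797 bits


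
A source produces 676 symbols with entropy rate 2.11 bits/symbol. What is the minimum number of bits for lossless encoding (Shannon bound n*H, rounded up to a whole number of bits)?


Minimum bits >= n * H = 676 * 2.11 = 1426.36, rounded up to a whole number of bits = 1427

1427 bits


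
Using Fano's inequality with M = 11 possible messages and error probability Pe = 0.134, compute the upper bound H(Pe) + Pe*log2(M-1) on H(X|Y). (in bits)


H(Pe) = -Pe*log2(Pe) - (1-Pe)*log2(1-Pe) = -0.134*log2(0.134) - 0.866*log2(0.866) = 0.388559 + 0.179748 = 0.5683. Pe*log2(M-1) = 0.134*log2(10) = 0.445138. Bound = H(Pe) + Pe*log2(M-1) = 0.388559 + 0.179748 + 0.445138 = 1.0134

1.0134 bits


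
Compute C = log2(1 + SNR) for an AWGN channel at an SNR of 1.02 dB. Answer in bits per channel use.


SNR_linear = 10^(1.02/10) = 1.2647; C = log2(1 + SNR_linear) = log2(1 + 1.2647) = 1.1793

1.1793 bits/channel use


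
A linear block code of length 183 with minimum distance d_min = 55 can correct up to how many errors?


Correction capability = floor((d-1)/2) = floor((55-1)/2) = 27

27 errors


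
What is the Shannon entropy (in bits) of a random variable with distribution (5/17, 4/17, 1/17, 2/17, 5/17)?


H = -sum(p_i * log2(p_i)). Terms: -(5/17)*log2(5/17) = 0.519275; -(4/17)*log2(4/17) = 0.491168; -(1/17)*log2(1/17) = 0.240439; -(2/17)*log2(2/17) = 0.363231; -(5/17)*log2(5/17) = 0.519275. H = 0.519275 + 0.491168 + 0.240439 + 0.363231 + 0.519275 = 2.1334

2.1334 bits


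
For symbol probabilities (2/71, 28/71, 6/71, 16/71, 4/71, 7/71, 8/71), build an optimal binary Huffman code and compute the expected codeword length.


Huffman construction (repeatedly merge the two least-probable nodes; each merge adds 1 bit to every symbol beneath it): 2/71 + 4/71 = 6/71; 6/71 + 6/71 = 12/71; 7/71 + 8/71 = 15/71; 12/71 + 15/71 = 27/71; 16/71 + 27/71 = 43/71; 28/71 + 43/71 = 1. Resulting codeword lengths (in the order the probabilities were given): (5, 1, 4, 2, 5, 4, 4). L_avg = sum(p_i * l_i) = 2/71*5 + 28/71*1 + 6/71*4 + 16/71*2 + 4/71*5 + 7/71*4 + 8/71*4 = 174/71 = 2.4507

2.4507 bits


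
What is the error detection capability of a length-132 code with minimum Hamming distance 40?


Detection capability = d_min - 1 = 40 - 1 = 39

39 errors


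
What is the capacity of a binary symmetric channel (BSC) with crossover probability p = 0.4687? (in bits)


H(p) = -p*log2(p) - (1-p)*log2(1-p) = -0.4687*log2(0.4687) - 0.5313*log2(0.5313) = 0.512413 + 0.484759 = 0.9972. C = 1 - H(p) = 1 - 0.9972 = 0.0028

0.0028 bits


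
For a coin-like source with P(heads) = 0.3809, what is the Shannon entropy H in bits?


H = -p*log2(p) - (1-p)*log2(1-p). -0.3809*log2(0.3809) = 0.530409; -0.6191*log2(0.6191) = 0.428266. H = 0.530409 + 0.428266 = 0.9587

0.9587 bits


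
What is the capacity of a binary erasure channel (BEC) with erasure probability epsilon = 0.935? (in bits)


C = 1 - epsilon = 1 - 0.935 = 0.065

0.065 bits


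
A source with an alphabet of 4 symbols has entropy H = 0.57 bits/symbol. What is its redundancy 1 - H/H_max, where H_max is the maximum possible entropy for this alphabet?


H_max = log2(K) = log2(4) = 2.0 bits/symbol. Redundancy = 1 - H/H_max = 1 - 0.57/2.0 = 1 - 0.285 = 0.715

0.715


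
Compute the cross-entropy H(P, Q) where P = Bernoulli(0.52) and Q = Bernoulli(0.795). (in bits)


H(P,Q) = -p*log2(q) - (1-p)*log2(1-q). -0.52*log2(0.795) = 0.172106; -0.48*log2(0.205) = 1.097426. H(P,Q) = 0.172106 + 1.097426 = 1.2695

1.2695 bits


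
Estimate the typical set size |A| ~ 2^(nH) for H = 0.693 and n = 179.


log2|A_typical| = nH = 179 * 0.693 = 124.047, so |A_typical| ~ 2^124.047 = 2.197e+37

2.197e+37


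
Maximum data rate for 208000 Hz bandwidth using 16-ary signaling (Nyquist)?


Rate = 2 * B * log2(M) = 2 * 208000 * 4.0 = 1664000.0

1664000.0 bps


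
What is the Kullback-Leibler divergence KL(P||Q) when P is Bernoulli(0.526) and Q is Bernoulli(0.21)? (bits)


KL = p*log2(p/q) + (1-p)*log2((1-p)/(1-q)) = 0.526*log2(0.526/0.21) + 0.474*log2(0.474/0.79) = 0.3475

0.3475 bits


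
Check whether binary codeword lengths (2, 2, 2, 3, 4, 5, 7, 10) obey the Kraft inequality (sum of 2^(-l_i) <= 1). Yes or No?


Kraft sum = sum(2^(-l_i)) = 0.9775, need <= 1. Result: satisfied (a binary prefix-free code with these lengths exists)

Yes


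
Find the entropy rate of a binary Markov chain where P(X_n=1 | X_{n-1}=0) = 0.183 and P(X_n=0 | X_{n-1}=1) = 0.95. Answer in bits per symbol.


Stationary distribution: pi_0 = p10/(p01+p10) = 0.8385, pi_1 = 0.1615. Entropy rate H' = pi_0*H(p01) + pi_1*H(p10) = 0.8385*0.6866 + 0.1615*0.2864 = 0.622

0.622 bits/symbol


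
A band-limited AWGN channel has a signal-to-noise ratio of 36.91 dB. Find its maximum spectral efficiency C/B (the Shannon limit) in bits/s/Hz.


SNR_linear = 10^(36.91/10) = 4909.0788; C/B = log2(1 + SNR_linear) = log2(1 + 4909.0788) = 12.2615

12.2615 bits/s/Hz


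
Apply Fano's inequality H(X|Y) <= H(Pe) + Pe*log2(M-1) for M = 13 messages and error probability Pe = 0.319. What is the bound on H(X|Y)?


H(Pe) = -Pe*log2(Pe) - (1-Pe)*log2(1-Pe) = -0.319*log2(0.319) - 0.681*log2(0.681) = 0.525831 + 0.377460 = 0.9033. Pe*log2(M-1) = 0.319*log2(12) = 1.143603. Bound = H(Pe) + Pe*log2(M-1) = 0.525831 + 0.377460 + 1.143603 = 2.0469

2.0469 bits


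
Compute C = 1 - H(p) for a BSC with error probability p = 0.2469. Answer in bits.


H(p) = -p*log2(p) - (1-p)*log2(1-p) = -0.2469*log2(0.2469) - 0.7531*log2(0.7531) = 0.498245 + 0.308083 = 0.8063. C = 1 - H(p) = 1 - 0.8063 = 0.1937

0.1937 bits


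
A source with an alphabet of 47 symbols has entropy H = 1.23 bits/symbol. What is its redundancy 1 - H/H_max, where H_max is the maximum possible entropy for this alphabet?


H_max = log2(K) = log2(47) = 5.5546 bits/symbol. Redundancy = 1 - H/H_max = 1 - 1.23/5.5546 = 1 - 0.2214 = 0.7786

0.7786


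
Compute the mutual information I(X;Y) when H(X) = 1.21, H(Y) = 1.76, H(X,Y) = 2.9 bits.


I(X;Y) = H(X) + H(Y) - H(X,Y) = 1.21 + 1.76 - 2.9 = 0.07

0.07 bits


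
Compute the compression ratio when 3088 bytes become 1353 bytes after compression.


Ratio = original / compressed = 3088 / 1353 = 2.2823

2.2823


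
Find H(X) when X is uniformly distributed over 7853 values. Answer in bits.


H = log2(n) = log2(7853) = 12.939

12.939 bits


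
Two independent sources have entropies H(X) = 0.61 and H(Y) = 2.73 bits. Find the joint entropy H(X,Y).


For independent variables, H(X,Y) = H(X) + H(Y) = 0.61 + 2.73 = 3.34

3.34 bits


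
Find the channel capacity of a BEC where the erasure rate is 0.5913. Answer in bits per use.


C = 1 - epsilon = 1 - 0.5913 = 0.4087

0.4087 bits


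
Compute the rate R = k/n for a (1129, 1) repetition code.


Rate = k/n = 1/1129

1/1129


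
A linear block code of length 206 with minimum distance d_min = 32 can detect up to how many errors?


Detection capability = d_min - 1 = 32 - 1 = 31

31 errors


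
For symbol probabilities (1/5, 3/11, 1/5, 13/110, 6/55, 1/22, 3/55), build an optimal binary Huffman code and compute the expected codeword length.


Huffman construction (repeatedly merge the two least-probable nodes; each merge adds 1 bit to every symbol beneath it): 1/22 + 3/55 = 1/10; 1/10 + 6/55 = 23/110; 13/110 + 1/5 = 7/22; 1/5 + 23/110 = 9/22; 3/11 + 7/22 = 13/22; 9/22 + 13/22 = 1. Resulting codeword lengths (in the order the probabilities were given): (3, 2, 2, 3, 3, 4, 4). L_avg = sum(p_i * l_i) = 1/5*3 + 3/11*2 + 1/5*2 + 13/110*3 + 6/55*3 + 1/22*4 + 3/55*4 = 289/110 = 2.6273

2.6273 bits


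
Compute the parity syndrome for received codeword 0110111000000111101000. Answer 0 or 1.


Syndrome = XOR of all bits = 0 XOR 1 XOR 1 XOR 0 XOR 1 XOR 1 XOR 1 XOR 0 XOR 0 XOR 0 XOR 0 XOR 0 XOR 0 XOR 1 XOR 1 XOR 1 XOR 1 XOR 0 XOR 1 XOR 0 XOR 0 XOR 0 = 0

0


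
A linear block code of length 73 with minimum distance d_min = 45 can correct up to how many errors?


Correction capability = floor((d-1)/2) = floor((45-1)/2) = 22

22 errors


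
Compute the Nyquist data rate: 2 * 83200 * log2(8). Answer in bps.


Rate = 2 * B * log2(M) = 2 * 83200 * 3.0 = 499200.0

499200.0 bps


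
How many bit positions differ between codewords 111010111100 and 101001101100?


Count differing positions: . ^ . . ^ ^ . ^ . . . . = 4 differences

4


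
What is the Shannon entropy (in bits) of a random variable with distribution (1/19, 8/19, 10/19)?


H = -sum(p_i * log2(p_i)). Terms: -(1/19)*log2(1/19) = 0.223575; -(8/19)*log2(8/19) = 0.525443; -(10/19)*log2(10/19) = 0.487368. H = 0.223575 + 0.525443 + 0.487368 = 1.2364

1.2364 bits


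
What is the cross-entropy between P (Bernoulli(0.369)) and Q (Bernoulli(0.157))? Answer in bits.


H(P,Q) = -p*log2(q) - (1-p)*log2(1-q). -0.369*log2(0.157) = 0.985659; -0.631*log2(0.843) = 0.155476. H(P,Q) = 0.985659 + 0.155476 = 1.1411

1.1411 bits


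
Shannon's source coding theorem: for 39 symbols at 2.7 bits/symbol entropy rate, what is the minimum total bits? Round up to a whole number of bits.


Minimum bits >= n * H = 39 * 2.7 = 105.3, rounded up to a whole number of bits = 106

106 bits


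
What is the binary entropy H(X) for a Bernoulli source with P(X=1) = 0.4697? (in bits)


H = -p*log2(p) - (1-p)*log2(1-p). -0.4697*log2(0.4697) = 0.512062; -0.5303*log2(0.5303) = 0.485288. H = 0.512062 + 0.485288 = 0.9973

0.9973 bits


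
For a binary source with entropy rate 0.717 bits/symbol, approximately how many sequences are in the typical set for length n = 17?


log2|A_typical| = nH = 17 * 0.717 = 12.189, so |A_typical| ~ 2^12.189 = 4.669e+03

4.669e+03


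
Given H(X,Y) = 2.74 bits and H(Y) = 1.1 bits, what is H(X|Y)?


H(X|Y) = H(X,Y) - H(Y) = 2.74 - 1.1 = 1.64

1.64 bits


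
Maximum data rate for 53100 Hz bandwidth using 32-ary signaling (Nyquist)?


Rate = 2 * B * log2(M) = 2 * 53100 * 5.0 = 531000.0

531000.0 bps


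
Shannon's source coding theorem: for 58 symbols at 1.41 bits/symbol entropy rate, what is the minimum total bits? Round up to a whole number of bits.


Minimum bits >= n * H = 58 * 1.41 = 81.78, rounded up to a whole number of bits = 82

82 bits


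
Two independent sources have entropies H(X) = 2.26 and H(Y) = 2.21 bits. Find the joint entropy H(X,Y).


For independent variables, H(X,Y) = H(X) + H(Y) = 2.26 + 2.21 = 4.47

4.47 bits


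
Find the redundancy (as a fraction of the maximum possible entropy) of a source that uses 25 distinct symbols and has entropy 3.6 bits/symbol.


H_max = log2(K) = log2(25) = 4.6439 bits/symbol. Redundancy = 1 - H/H_max = 1 - 3.6/4.6439 = 1 - 0.7752 = 0.2248

0.2248


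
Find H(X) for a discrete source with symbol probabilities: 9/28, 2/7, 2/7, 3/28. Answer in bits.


H = -sum(p_i * log2(p_i)). Terms: -(9/28)*log2(9/28) = 0.526317; -(2/7)*log2(2/7) = 0.516387; -(2/7)*log2(2/7) = 0.516387; -(3/28)*log2(3/28) = 0.345256. H = 0.526317 + 0.516387 + 0.516387 + 0.345256 = 1.9043

1.9043 bits


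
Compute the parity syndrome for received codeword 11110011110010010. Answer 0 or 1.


Syndrome = XOR of all bits = 1 XOR 1 XOR 1 XOR 1 XOR 0 XOR 0 XOR 1 XOR 1 XOR 1 XOR 1 XOR 0 XOR 0 XOR 1 XOR 0 XOR 0 XOR 1 XOR 0 = 0

0


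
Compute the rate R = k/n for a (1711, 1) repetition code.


Rate = k/n = 1/1711

1/1711


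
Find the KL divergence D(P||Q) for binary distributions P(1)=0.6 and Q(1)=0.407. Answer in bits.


KL = p*log2(p/q) + (1-p)*log2((1-p)/(1-q)) = 0.6*log2(0.6/0.407) + 0.4*log2(0.4/0.593) = 0.1087

0.1087 bits


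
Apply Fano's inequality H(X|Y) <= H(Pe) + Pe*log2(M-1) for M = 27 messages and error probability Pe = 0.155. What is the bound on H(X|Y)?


H(Pe) = -Pe*log2(Pe) - (1-Pe)*log2(1-Pe) = -0.155*log2(0.155) - 0.845*log2(0.845) = 0.416897 + 0.205315 = 0.6222. Pe*log2(M-1) = 0.155*log2(26) = 0.728568. Bound = H(Pe) + Pe*log2(M-1) = 0.416897 + 0.205315 + 0.728568 = 1.3508

1.3508 bits


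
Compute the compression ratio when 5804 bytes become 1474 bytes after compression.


Ratio = original / compressed = 5804 / 1474 = 3.9376

3.9376


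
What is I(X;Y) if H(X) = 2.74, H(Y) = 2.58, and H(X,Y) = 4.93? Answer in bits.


I(X;Y) = H(X) + H(Y) - H(X,Y) = 2.74 + 2.58 - 4.93 = 0.39

0.39 bits


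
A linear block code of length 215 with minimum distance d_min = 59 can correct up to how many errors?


Correction capability = floor((d-1)/2) = floor((59-1)/2) = 29

29 errors


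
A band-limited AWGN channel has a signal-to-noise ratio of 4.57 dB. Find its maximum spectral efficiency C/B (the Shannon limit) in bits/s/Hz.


SNR_linear = 10^(4.57/10) = 2.8642; C/B = log2(1 + SNR_linear) = log2(1 + 2.8642) = 1.9502

1.9502 bits/s/Hz


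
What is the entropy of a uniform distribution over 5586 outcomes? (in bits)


H = log2(n) = log2(5586) = 12.4476

12.4476 bits


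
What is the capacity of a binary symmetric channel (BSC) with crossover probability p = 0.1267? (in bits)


H(p) = -p*log2(p) - (1-p)*log2(1-p) = -0.1267*log2(0.1267) - 0.8733*log2(0.8733) = 0.377631 + 0.170687 = 0.5483. C = 1 - H(p) = 1 - 0.5483 = 0.4517

0.4517 bits


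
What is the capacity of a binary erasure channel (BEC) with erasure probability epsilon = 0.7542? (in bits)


C = 1 - epsilon = 1 - 0.7542 = 0.2458

0.2458 bits


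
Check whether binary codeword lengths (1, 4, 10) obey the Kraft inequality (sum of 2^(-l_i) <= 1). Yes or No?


Kraft sum = sum(2^(-l_i)) = 0.5635, need <= 1. Result: satisfied (a binary prefix-free code with these lengths exists)

Yes


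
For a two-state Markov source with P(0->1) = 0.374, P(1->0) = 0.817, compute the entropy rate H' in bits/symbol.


Stationary distribution: pi_0 = p10/(p01+p10) = 0.686, pi_1 = 0.314. Entropy rate H' = pi_0*H(p01) + pi_1*H(p10) = 0.686*0.9537 + 0.314*0.6866 = 0.8698

0.8698 bits/symbol


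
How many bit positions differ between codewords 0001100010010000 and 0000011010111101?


Count differing positions: . . . ^ ^ ^ ^ . . . ^ . ^ ^ . ^ = 8 differences

8


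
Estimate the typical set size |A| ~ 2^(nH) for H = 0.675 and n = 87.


log2|A_typical| = nH = 87 * 0.675 = 58.725, so |A_typical| ~ 2^58.725 = 4.764e+17

4.764e+17


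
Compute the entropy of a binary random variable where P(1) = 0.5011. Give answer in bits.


H = -p*log2(p) - (1-p)*log2(1-p). -0.5011*log2(0.5011) = 0.499511; -0.4989*log2(0.4989) = 0.500485. H = 0.499511 + 0.500485 = 1.0

1.0 bits


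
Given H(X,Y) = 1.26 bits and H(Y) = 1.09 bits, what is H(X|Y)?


H(X|Y) = H(X,Y) - H(Y) = 1.26 - 1.09 = 0.17

0.17 bits


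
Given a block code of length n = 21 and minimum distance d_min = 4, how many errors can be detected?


Detection capability = d_min - 1 = 4 - 1 = 3

3 errors


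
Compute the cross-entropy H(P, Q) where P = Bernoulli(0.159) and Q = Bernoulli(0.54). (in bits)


H(P,Q) = -p*log2(q) - (1-p)*log2(1-q). -0.159*log2(0.54) = 0.141346; -0.841*log2(0.46) = 0.942167. H(P,Q) = 0.141346 + 0.942167 = 1.0835

1.0835 bits


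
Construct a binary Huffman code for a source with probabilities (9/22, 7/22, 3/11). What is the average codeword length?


Huffman construction (repeatedly merge the two least-probable nodes; each merge adds 1 bit to every symbol beneath it): 3/11 + 7/22 = 13/22; 9/22 + 13/22 = 1. Resulting codeword lengths (in the order the probabilities were given): (1, 2, 2). L_avg = sum(p_i * l_i) = 9/22*1 + 7/22*2 + 3/11*2 = 35/22 = 1.5909

1.5909 bits


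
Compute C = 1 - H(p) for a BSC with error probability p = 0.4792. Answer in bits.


H(p) = -p*log2(p) - (1-p)*log2(1-p) = -0.4792*log2(0.4792) - 0.5208*log2(0.5208) = 0.508575 + 0.490176 = 0.9988. C = 1 - H(p) = 1 - 0.9988 = 0.0012

0.0012 bits


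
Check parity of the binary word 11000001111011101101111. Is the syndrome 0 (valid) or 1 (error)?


Syndrome = XOR of all bits = 1 XOR 1 XOR 0 XOR 0 XOR 0 XOR 0 XOR 0 XOR 1 XOR 1 XOR 1 XOR 1 XOR 0 XOR 1 XOR 1 XOR 1 XOR 0 XOR 1 XOR 1 XOR 0 XOR 1 XOR 1 XOR 1 XOR 1 = 1

1


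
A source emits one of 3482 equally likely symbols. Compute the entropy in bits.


H = log2(n) = log2(3482) = 11.7657

11.7657 bits


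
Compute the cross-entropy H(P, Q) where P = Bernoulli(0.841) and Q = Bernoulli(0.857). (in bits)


H(P,Q) = -p*log2(q) - (1-p)*log2(1-q). -0.841*log2(0.857) = 0.187234; -0.159*log2(0.143) = 0.446140. H(P,Q) = 0.187234 + 0.446140 = 0.6334

0.6334 bits


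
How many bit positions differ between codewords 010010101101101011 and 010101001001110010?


Count differing positions: . . . ^ ^ ^ ^ . . ^ . . . ^ ^ . . ^ = 8 differences

8


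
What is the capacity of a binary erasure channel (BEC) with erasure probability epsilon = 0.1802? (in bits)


C = 1 - epsilon = 1 - 0.1802 = 0.8198

0.8198 bits


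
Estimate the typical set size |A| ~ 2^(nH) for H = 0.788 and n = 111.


log2|A_typical| = nH = 111 * 0.788 = 87.468, so |A_typical| ~ 2^87.468 = 2.140e+26

2.140e+26


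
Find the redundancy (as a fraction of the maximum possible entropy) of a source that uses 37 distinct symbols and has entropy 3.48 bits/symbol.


H_max = log2(K) = log2(37) = 5.2095 bits/symbol. Redundancy = 1 - H/H_max = 1 - 3.48/5.2095 = 1 - 0.668 = 0.332

0.332


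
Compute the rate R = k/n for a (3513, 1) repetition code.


Rate = k/n = 1/3513

1/3513


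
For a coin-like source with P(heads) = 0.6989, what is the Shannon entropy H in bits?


H = -p*log2(p) - (1-p)*log2(1-p). -0.6989*log2(0.6989) = 0.361221; -0.3011*log2(0.3011) = 0.521410. H = 0.361221 + 0.521410 = 0.8826

0.8826 bits


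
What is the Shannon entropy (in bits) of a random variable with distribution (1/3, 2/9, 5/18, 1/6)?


H = -sum(p_i * log2(p_i)). Terms: -(1/3)*log2(1/3) = 0.528321; -(2/9)*log2(2/9) = 0.482206; -(5/18)*log2(5/18) = 0.513332; -(1/6)*log2(1/6) = 0.430827. H = 0.528321 + 0.482206 + 0.513332 + 0.430827 = 1.9547

1.9547 bits


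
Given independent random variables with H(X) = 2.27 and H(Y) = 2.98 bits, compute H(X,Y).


For independent variables, H(X,Y) = H(X) + H(Y) = 2.27 + 2.98 = 5.25

5.25 bits


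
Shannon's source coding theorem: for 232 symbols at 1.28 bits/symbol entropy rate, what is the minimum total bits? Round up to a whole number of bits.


Minimum bits >= n * H = 232 * 1.28 = 296.96, rounded up to a whole number of bits = 297

297 bits


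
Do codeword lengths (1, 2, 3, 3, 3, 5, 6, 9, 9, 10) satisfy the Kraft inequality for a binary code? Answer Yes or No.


Kraft sum = sum(2^(-l_i)) = 1.1768, need <= 1. Result: violated (a binary prefix-free code with these lengths cannot exist)

No


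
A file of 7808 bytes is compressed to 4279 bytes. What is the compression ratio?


Ratio = original / compressed = 7808 / 4279 = 1.8247

1.8247


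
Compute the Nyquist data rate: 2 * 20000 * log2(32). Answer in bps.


Rate = 2 * B * log2(M) = 2 * 20000 * 5.0 = 200000.0

200000.0 bps


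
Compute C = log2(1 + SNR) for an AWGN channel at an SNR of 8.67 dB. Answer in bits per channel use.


SNR_linear = 10^(8.67/10) = 7.3621; C = log2(1 + SNR_linear) = log2(1 + 7.3621) = 3.0639

3.0639 bits/channel use


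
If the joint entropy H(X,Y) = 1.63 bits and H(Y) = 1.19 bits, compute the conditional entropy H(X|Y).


H(X|Y) = H(X,Y) - H(Y) = 1.63 - 1.19 = 0.44

0.44 bits


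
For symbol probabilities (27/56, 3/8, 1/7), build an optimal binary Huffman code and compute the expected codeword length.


Huffman construction (repeatedly merge the two least-probable nodes; each merge adds 1 bit to every symbol beneath it): 1/7 + 3/8 = 29/56; 27/56 + 29/56 = 1. Resulting codeword lengths (in the order the probabilities were given): (1, 2, 2). L_avg = sum(p_i * l_i) = 27/56*1 + 3/8*2 + 1/7*2 = 85/56 = 1.5179

1.5179 bits


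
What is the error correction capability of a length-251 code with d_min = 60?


Correction capability = floor((d-1)/2) = floor((60-1)/2) = 29

29 errors


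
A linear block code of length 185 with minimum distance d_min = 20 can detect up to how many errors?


Detection capability = d_min - 1 = 20 - 1 = 19

19 errors


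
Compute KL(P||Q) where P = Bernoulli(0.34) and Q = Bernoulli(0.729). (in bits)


KL = p*log2(p/q) + (1-p)*log2((1-p)/(1-q)) = 0.34*log2(0.34/0.729) + 0.66*log2(0.66/0.271) = 0.4734

0.4734 bits


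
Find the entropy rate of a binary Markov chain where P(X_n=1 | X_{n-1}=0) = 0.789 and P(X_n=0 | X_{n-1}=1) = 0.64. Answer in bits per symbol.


Stationary distribution: pi_0 = p10/(p01+p10) = 0.4479, pi_1 = 0.5521. Entropy rate H' = pi_0*H(p01) + pi_1*H(p10) = 0.4479*0.7434 + 0.5521*0.9427 = 0.8534

0.8534 bits/symbol


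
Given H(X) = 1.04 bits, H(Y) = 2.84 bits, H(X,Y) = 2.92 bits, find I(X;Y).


I(X;Y) = H(X) + H(Y) - H(X,Y) = 1.04 + 2.84 - 2.92 = 0.96

0.96 bits


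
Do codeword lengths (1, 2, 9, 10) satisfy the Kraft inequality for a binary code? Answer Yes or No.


Kraft sum = sum(2^(-l_i)) = 0.7529, need <= 1. Result: satisfied (a binary prefix-free code with these lengths exists)

Yes


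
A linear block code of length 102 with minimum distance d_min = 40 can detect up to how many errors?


Detection capability = d_min - 1 = 40 - 1 = 39

39 errors


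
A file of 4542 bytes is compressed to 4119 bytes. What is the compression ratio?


Ratio = original / compressed = 4542 / 4119 = 1.1027

1.1027


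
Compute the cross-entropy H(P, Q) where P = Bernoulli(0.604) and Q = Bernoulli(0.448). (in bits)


H(P,Q) = -p*log2(q) - (1-p)*log2(1-q). -0.604*log2(0.448) = 0.699691; -0.396*log2(0.552) = 0.339475. H(P,Q) = 0.699691 + 0.339475 = 1.0392

1.0392 bits


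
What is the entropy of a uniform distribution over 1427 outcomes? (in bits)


H = log2(n) = log2(1427) = 10.4788

10.4788 bits


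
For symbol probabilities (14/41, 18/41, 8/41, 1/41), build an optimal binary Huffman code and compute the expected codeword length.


Huffman construction (repeatedly merge the two least-probable nodes; each merge adds 1 bit to every symbol beneath it): 1/41 + 8/41 = 9/41; 9/41 + 14/41 = 23/41; 18/41 + 23/41 = 1. Resulting codeword lengths (in the order the probabilities were given): (2, 1, 3, 3). L_avg = sum(p_i * l_i) = 14/41*2 + 18/41*1 + 8/41*3 + 1/41*3 = 73/41 = 1.7805

1.7805 bits


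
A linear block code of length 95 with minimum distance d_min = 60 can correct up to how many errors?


Correction capability = floor((d-1)/2) = floor((60-1)/2) = 29

29 errors


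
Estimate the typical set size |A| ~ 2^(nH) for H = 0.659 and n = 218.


log2|A_typical| = nH = 218 * 0.659 = 143.662, so |A_typical| ~ 2^143.662 = 1.764e+43

1.764e+43


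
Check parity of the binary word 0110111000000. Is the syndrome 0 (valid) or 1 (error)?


Syndrome = XOR of all bits = 0 XOR 1 XOR 1 XOR 0 XOR 1 XOR 1 XOR 1 XOR 0 XOR 0 XOR 0 XOR 0 XOR 0 XOR 0 = 1

1


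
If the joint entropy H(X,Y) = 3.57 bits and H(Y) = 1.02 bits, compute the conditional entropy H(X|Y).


H(X|Y) = H(X,Y) - H(Y) = 3.57 - 1.02 = 2.55

2.55 bits


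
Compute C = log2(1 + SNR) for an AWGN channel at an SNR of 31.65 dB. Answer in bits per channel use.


SNR_linear = 10^(31.65/10) = 1462.1772; C = log2(1 + SNR_linear) = log2(1 + 1462.1772) = 10.5149

10.5149 bits/channel use


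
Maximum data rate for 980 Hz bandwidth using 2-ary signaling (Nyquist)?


Rate = 2 * B * log2(M) = 2 * 980 * 1.0 = 1960.0

1960.0 bps


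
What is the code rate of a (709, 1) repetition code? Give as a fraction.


Rate = k/n = 1/709

1/709


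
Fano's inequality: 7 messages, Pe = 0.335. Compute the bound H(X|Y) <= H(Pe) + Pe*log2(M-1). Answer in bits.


H(Pe) = -Pe*log2(Pe) - (1-Pe)*log2(1-Pe) = -0.335*log2(0.335) - 0.665*log2(0.665) = 0.528552 + 0.391402 = 0.92. Pe*log2(M-1) = 0.335*log2(6) = 0.865962. Bound = H(Pe) + Pe*log2(M-1) = 0.528552 + 0.391402 + 0.865962 = 1.7859

1.7859 bits


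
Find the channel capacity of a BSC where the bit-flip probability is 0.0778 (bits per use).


H(p) = -p*log2(p) - (1-p)*log2(1-p) = -0.0778*log2(0.0778) - 0.9222*log2(0.9222) = 0.286622 + 0.107758 = 0.3944. C = 1 - H(p) = 1 - 0.3944 = 0.6056

0.6056 bits


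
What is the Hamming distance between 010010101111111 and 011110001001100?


Count differing positions: . . ^ ^ . . ^ . . ^ ^ . . ^ ^ = 7 differences

7


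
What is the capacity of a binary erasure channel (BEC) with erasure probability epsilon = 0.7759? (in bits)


C = 1 - epsilon = 1 - 0.7759 = 0.2241

0.2241 bits


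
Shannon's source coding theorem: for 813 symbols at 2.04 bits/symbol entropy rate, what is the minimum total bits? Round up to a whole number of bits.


Minimum bits >= n * H = 813 * 2.04 = 1658.52, rounded up to a whole number of bits = 1659

1659 bits


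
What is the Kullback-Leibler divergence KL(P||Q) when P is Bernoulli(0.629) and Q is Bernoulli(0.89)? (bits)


KL = p*log2(p/q) + (1-p)*log2((1-p)/(1-q)) = 0.629*log2(0.629/0.89) + 0.371*log2(0.371/0.11) = 0.3357

0.3357 bits


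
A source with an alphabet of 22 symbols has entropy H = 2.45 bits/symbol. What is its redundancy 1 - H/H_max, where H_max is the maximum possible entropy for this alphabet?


H_max = log2(K) = log2(22) = 4.4594 bits/symbol. Redundancy = 1 - H/H_max = 1 - 2.45/4.4594 = 1 - 0.5494 = 0.4506

0.4506


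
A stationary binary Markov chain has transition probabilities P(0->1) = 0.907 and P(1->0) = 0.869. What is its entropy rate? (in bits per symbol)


Stationary distribution: pi_0 = p10/(p01+p10) = 0.4893, pi_1 = 0.5107. Entropy rate H' = pi_0*H(p01) + pi_1*H(p10) = 0.4893*0.4464 + 0.5107*0.5602 = 0.5045

0.5045 bits/symbol


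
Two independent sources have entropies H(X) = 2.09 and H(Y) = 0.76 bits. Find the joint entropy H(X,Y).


For independent variables, H(X,Y) = H(X) + H(Y) = 2.09 + 0.76 = 2.85

2.85 bits


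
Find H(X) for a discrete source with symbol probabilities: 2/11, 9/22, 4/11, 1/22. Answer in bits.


H = -sum(p_i * log2(p_i)). Terms: -(2/11)*log2(2/11) = 0.447169; -(9/22)*log2(9/22) = 0.527525; -(4/11)*log2(4/11) = 0.530702; -(1/22)*log2(1/22) = 0.202701. H = 0.447169 + 0.527525 + 0.530702 + 0.202701 = 1.7081

1.7081 bits


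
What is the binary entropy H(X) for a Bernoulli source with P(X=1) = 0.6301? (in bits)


H = -p*log2(p) - (1-p)*log2(1-p). -0.6301*log2(0.6301) = 0.419865; -0.3699*log2(0.3699) = 0.530730. H = 0.419865 + 0.530730 = 0.9506

0.9506 bits


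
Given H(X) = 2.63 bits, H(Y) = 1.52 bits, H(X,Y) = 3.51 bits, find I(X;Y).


I(X;Y) = H(X) + H(Y) - H(X,Y) = 2.63 + 1.52 - 3.51 = 0.64

0.64 bits


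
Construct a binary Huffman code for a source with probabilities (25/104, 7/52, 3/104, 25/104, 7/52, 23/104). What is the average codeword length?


Huffman construction (repeatedly merge the two least-probable nodes; each merge adds 1 bit to every symbol beneath it): 3/104 + 7/52 = 17/104; 7/52 + 17/104 = 31/104; 23/104 + 25/104 = 6/13; 25/104 + 31/104 = 7/13; 6/13 + 7/13 = 1. Resulting codeword lengths (in the order the probabilities were given): (2, 4, 4, 2, 3, 2). L_avg = sum(p_i * l_i) = 25/104*2 + 7/52*4 + 3/104*4 + 25/104*2 + 7/52*3 + 23/104*2 = 32/13 = 2.4615

2.4615 bits


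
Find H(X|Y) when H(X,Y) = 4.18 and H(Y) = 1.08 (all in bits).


H(X|Y) = H(X,Y) - H(Y) = 4.18 - 1.08 = 3.1

3.1 bits


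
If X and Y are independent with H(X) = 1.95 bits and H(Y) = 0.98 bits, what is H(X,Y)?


For independent variables, H(X,Y) = H(X) + H(Y) = 1.95 + 0.98 = 2.93

2.93 bits


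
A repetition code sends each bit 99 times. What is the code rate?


Rate = k/n = 1/99

1/99


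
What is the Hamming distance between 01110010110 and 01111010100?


Count differing positions: . . . . ^ . . . . ^ . = 2 differences

2


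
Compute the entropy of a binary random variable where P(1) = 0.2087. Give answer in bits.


H = -p*log2(p) - (1-p)*log2(1-p). -0.2087*log2(0.2087) = 0.471766; -0.7913*log2(0.7913) = 0.267225. H = 0.471766 + 0.267225 = 0.739

0.739 bits


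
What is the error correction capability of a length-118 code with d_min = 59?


Correction capability = floor((d-1)/2) = floor((59-1)/2) = 29

29 errors


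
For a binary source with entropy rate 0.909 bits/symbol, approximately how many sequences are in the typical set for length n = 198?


log2|A_typical| = nH = 198 * 0.909 = 179.982, so |A_typical| ~ 2^179.982 = 1.513e+54

1.513e+54


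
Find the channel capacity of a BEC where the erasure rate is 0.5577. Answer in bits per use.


C = 1 - epsilon = 1 - 0.5577 = 0.4423

0.4423 bits
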